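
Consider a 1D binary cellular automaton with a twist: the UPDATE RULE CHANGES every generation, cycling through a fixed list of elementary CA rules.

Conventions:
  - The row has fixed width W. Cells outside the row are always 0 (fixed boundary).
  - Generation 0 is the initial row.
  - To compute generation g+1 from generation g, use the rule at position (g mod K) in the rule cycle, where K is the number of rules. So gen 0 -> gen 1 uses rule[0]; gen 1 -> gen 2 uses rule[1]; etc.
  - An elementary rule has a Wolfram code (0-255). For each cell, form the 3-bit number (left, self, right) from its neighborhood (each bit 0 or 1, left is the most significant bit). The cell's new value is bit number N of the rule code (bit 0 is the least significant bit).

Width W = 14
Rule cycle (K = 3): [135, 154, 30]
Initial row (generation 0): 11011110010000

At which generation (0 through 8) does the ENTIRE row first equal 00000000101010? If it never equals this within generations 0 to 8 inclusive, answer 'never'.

Gen 0: 11011110010000
Gen 1 (rule 135): 00001100110111
Gen 2 (rule 154): 00011011100110
Gen 3 (rule 30): 00110010011101
Gen 4 (rule 135): 11000110101001
Gen 5 (rule 154): 10101100000110
Gen 6 (rule 30): 10101010001101
Gen 7 (rule 135): 10101010110001
Gen 8 (rule 154): 00000000101010

Answer: 8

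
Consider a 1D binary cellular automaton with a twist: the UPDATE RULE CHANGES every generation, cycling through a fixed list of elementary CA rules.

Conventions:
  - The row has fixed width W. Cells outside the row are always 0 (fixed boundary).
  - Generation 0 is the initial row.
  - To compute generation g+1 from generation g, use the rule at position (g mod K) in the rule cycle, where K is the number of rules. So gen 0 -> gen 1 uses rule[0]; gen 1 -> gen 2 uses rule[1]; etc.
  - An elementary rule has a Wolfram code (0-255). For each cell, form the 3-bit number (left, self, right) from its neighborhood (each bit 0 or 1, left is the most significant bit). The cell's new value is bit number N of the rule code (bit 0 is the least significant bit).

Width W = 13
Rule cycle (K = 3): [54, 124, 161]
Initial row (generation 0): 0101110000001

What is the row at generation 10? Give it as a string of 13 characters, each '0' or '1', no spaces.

Answer: 1110011100000

Derivation:
Gen 0: 0101110000001
Gen 1 (rule 54): 1110001000011
Gen 2 (rule 124): 1011001100011
Gen 3 (rule 161): 0100000001000
Gen 4 (rule 54): 1110000011100
Gen 5 (rule 124): 1011000010110
Gen 6 (rule 161): 0100011001000
Gen 7 (rule 54): 1110100111100
Gen 8 (rule 124): 1011110100110
Gen 9 (rule 161): 0101101000000
Gen 10 (rule 54): 1110011100000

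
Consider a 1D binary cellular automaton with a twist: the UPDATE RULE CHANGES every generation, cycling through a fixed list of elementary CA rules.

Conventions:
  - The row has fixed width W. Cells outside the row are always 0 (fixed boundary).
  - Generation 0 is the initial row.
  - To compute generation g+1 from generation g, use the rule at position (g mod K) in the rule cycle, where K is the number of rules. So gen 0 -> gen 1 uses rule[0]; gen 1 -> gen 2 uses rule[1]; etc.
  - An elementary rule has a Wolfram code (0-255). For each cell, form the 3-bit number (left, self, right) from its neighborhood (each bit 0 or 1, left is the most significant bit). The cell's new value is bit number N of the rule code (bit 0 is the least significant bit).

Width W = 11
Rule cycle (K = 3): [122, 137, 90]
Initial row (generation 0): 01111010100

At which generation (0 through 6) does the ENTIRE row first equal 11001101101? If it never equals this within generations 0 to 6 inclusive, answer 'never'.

Gen 0: 01111010100
Gen 1 (rule 122): 11001101010
Gen 2 (rule 137): 10001000000
Gen 3 (rule 90): 01010100000
Gen 4 (rule 122): 10101010000
Gen 5 (rule 137): 00000000111
Gen 6 (rule 90): 00000001101

Answer: never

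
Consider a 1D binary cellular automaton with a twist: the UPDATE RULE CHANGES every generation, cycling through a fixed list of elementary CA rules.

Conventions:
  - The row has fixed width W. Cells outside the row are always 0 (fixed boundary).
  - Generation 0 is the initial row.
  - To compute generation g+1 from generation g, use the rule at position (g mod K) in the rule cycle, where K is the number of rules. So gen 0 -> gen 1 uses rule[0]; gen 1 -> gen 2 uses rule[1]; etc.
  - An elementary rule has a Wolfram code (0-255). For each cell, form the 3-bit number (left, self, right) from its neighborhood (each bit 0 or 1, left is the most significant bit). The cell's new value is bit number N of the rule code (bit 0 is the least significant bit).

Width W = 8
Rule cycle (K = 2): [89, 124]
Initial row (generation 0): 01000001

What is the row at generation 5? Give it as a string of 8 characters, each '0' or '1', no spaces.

Gen 0: 01000001
Gen 1 (rule 89): 00111100
Gen 2 (rule 124): 00100110
Gen 3 (rule 89): 10010111
Gen 4 (rule 124): 11011101
Gen 5 (rule 89): 11010100

Answer: 11010100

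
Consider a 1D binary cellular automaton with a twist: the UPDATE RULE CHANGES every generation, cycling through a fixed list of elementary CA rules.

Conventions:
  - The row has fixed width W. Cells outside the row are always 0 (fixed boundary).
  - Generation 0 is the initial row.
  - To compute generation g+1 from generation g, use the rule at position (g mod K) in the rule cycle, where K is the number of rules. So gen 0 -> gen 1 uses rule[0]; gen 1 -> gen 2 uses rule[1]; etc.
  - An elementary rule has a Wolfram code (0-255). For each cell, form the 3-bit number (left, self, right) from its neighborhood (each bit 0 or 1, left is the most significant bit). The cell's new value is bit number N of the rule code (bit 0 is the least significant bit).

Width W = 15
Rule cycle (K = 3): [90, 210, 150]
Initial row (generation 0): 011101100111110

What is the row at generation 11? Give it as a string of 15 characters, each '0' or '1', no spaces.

Answer: 101001000110100

Derivation:
Gen 0: 011101100111110
Gen 1 (rule 90): 110101111100011
Gen 2 (rule 210): 010000111110101
Gen 3 (rule 150): 111001011100101
Gen 4 (rule 90): 101110010111000
Gen 5 (rule 210): 000111100011100
Gen 6 (rule 150): 001011010101010
Gen 7 (rule 90): 010011000000001
Gen 8 (rule 210): 101101100000010
Gen 9 (rule 150): 100000010000111
Gen 10 (rule 90): 010000101001101
Gen 11 (rule 210): 101001000110100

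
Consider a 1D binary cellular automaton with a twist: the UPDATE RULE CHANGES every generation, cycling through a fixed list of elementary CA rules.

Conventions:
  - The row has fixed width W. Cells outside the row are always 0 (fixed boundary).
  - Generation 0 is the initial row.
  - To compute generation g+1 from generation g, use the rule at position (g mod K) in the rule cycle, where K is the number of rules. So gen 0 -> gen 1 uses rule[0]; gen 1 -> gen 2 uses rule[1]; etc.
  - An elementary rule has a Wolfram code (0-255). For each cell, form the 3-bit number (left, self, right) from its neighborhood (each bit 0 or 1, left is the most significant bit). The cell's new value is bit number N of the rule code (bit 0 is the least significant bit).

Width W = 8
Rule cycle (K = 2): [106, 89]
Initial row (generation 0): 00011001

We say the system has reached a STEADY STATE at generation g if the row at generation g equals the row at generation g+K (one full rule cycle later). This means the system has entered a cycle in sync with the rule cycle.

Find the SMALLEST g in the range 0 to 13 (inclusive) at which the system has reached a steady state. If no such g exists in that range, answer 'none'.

Gen 0: 00011001
Gen 1 (rule 106): 00111010
Gen 2 (rule 89): 10101001
Gen 3 (rule 106): 01010010
Gen 4 (rule 89): 00001001
Gen 5 (rule 106): 00010010
Gen 6 (rule 89): 11001001
Gen 7 (rule 106): 11010010
Gen 8 (rule 89): 11001001
Gen 9 (rule 106): 11010010
Gen 10 (rule 89): 11001001
Gen 11 (rule 106): 11010010
Gen 12 (rule 89): 11001001
Gen 13 (rule 106): 11010010
Gen 14 (rule 89): 11001001
Gen 15 (rule 106): 11010010

Answer: 6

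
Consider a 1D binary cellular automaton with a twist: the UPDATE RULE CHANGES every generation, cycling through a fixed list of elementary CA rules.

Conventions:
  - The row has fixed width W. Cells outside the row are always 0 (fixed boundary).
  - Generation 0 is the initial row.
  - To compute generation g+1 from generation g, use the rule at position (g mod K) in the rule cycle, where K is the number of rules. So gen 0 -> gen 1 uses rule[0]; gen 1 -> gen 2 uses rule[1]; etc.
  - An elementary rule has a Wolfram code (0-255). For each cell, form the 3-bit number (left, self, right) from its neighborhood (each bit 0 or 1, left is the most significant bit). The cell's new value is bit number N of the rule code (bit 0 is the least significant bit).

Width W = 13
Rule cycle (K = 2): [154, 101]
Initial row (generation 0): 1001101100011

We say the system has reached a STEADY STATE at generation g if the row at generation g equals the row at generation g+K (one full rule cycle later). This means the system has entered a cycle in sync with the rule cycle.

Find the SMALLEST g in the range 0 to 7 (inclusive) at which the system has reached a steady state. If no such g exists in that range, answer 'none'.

Answer: none

Derivation:
Gen 0: 1001101100011
Gen 1 (rule 154): 0111001010110
Gen 2 (rule 101): 0001001111010
Gen 3 (rule 154): 0010111110001
Gen 4 (rule 101): 1011000010101
Gen 5 (rule 154): 0010100100000
Gen 6 (rule 101): 1011100101111
Gen 7 (rule 154): 0011011001110
Gen 8 (rule 101): 1001101000010
Gen 9 (rule 154): 0111000100101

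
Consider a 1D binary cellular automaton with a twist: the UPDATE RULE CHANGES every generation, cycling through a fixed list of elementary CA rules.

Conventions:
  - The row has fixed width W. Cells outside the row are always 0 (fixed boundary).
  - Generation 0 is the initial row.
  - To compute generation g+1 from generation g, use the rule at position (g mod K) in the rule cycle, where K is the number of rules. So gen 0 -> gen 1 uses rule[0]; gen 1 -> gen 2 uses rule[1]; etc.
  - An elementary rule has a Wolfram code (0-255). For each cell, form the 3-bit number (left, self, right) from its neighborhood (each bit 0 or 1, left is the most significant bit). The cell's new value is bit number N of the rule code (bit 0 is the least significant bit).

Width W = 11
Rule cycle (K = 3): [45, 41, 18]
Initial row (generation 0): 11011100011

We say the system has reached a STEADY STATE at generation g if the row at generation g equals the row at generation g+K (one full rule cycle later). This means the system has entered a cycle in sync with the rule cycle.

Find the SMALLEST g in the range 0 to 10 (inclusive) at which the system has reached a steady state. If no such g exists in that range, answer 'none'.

Answer: none

Derivation:
Gen 0: 11011100011
Gen 1 (rule 45): 10110001010
Gen 2 (rule 41): 01100100100
Gen 3 (rule 18): 10011011010
Gen 4 (rule 45): 10010110110
Gen 5 (rule 41): 00001101100
Gen 6 (rule 18): 00010000010
Gen 7 (rule 45): 11010111010
Gen 8 (rule 41): 10101100100
Gen 9 (rule 18): 00000011010
Gen 10 (rule 45): 11111010110
Gen 11 (rule 41): 10000101100
Gen 12 (rule 18): 01001000010
Gen 13 (rule 45): 01001011010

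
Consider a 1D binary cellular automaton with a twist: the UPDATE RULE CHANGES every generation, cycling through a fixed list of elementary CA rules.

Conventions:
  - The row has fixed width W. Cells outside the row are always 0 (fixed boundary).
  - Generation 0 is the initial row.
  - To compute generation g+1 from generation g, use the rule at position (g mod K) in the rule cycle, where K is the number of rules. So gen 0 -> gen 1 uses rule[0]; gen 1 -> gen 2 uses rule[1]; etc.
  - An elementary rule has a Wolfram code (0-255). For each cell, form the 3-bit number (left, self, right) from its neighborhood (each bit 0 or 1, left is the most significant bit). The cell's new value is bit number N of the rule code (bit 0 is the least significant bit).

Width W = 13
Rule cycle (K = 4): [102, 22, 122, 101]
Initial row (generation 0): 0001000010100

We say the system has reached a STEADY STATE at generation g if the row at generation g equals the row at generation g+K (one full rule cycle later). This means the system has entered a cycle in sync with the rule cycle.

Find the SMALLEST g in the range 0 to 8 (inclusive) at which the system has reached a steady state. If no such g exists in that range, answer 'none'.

Answer: none

Derivation:
Gen 0: 0001000010100
Gen 1 (rule 102): 0011000111100
Gen 2 (rule 22): 0100101000010
Gen 3 (rule 122): 1011010100101
Gen 4 (rule 101): 1101111100111
Gen 5 (rule 102): 0110000101001
Gen 6 (rule 22): 1001001101111
Gen 7 (rule 122): 0110111111001
Gen 8 (rule 101): 0011000001001
Gen 9 (rule 102): 0101000011011
Gen 10 (rule 22): 1101100100000
Gen 11 (rule 122): 1111111010000
Gen 12 (rule 101): 0000001110111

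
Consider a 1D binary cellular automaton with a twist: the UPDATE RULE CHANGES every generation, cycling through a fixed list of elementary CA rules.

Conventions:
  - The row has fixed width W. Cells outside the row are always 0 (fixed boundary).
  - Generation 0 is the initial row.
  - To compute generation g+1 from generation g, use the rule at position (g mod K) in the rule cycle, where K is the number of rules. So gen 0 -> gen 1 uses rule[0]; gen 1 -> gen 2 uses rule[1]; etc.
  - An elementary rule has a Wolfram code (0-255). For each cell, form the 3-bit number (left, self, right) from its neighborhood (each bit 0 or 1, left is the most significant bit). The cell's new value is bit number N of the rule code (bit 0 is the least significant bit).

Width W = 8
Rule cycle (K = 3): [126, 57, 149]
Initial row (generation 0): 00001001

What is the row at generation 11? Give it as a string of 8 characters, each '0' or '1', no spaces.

Gen 0: 00001001
Gen 1 (rule 126): 00011111
Gen 2 (rule 57): 11010000
Gen 3 (rule 149): 00011111
Gen 4 (rule 126): 00110001
Gen 5 (rule 57): 10101100
Gen 6 (rule 149): 10100011
Gen 7 (rule 126): 11110111
Gen 8 (rule 57): 10001100
Gen 9 (rule 149): 11100011
Gen 10 (rule 126): 10110111
Gen 11 (rule 57): 01101100

Answer: 01101100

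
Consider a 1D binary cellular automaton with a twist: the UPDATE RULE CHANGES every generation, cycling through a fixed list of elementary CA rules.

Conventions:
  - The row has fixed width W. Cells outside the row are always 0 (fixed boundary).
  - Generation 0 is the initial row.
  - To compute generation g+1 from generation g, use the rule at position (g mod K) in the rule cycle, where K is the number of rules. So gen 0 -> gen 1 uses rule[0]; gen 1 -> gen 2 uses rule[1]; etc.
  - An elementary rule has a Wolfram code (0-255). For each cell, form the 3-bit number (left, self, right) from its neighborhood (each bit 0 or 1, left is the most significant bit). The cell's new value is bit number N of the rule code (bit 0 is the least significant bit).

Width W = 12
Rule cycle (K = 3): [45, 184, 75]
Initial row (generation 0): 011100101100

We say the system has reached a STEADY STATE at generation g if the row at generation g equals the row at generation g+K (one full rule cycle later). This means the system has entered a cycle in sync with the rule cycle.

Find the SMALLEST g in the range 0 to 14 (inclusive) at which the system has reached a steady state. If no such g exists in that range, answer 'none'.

Answer: 14

Derivation:
Gen 0: 011100101100
Gen 1 (rule 45): 010000111001
Gen 2 (rule 184): 001000110100
Gen 3 (rule 75): 110011110001
Gen 4 (rule 45): 100010000101
Gen 5 (rule 184): 010001000010
Gen 6 (rule 75): 100110011100
Gen 7 (rule 45): 100100010001
Gen 8 (rule 184): 010010001000
Gen 9 (rule 75): 100100110011
Gen 10 (rule 45): 100100100010
Gen 11 (rule 184): 010010010001
Gen 12 (rule 75): 100100100110
Gen 13 (rule 45): 100100100100
Gen 14 (rule 184): 010010010010
Gen 15 (rule 75): 100100100100
Gen 16 (rule 45): 100100100101
Gen 17 (rule 184): 010010010010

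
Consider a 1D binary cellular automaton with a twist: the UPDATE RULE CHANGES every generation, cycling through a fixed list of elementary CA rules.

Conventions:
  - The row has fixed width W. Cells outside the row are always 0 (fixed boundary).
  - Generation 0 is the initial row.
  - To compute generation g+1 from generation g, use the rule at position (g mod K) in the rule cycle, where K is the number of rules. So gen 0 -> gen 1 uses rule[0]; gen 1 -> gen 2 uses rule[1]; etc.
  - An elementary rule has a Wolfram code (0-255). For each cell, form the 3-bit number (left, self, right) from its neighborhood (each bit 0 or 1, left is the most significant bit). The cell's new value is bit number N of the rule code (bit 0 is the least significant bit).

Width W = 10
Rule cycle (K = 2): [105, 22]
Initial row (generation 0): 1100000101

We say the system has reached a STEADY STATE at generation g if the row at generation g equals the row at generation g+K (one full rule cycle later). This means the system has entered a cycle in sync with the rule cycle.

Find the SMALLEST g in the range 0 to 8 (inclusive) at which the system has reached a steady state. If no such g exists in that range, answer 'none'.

Answer: 2

Derivation:
Gen 0: 1100000101
Gen 1 (rule 105): 1101110010
Gen 2 (rule 22): 0000001111
Gen 3 (rule 105): 1111101001
Gen 4 (rule 22): 0000001111
Gen 5 (rule 105): 1111101001
Gen 6 (rule 22): 0000001111
Gen 7 (rule 105): 1111101001
Gen 8 (rule 22): 0000001111
Gen 9 (rule 105): 1111101001
Gen 10 (rule 22): 0000001111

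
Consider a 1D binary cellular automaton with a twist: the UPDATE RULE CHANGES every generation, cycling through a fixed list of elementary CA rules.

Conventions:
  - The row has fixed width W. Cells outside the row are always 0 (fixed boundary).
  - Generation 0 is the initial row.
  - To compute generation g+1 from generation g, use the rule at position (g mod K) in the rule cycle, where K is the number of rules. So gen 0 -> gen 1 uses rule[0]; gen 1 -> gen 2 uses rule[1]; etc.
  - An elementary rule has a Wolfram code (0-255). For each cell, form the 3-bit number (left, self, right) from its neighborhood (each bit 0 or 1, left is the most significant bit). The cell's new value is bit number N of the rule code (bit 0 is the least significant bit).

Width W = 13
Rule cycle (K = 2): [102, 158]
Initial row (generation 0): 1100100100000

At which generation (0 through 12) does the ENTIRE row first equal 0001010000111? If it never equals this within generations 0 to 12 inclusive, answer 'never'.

Answer: 11

Derivation:
Gen 0: 1100100100000
Gen 1 (rule 102): 0101101100000
Gen 2 (rule 158): 1101001010000
Gen 3 (rule 102): 0111011110000
Gen 4 (rule 158): 1110011101000
Gen 5 (rule 102): 0010100111000
Gen 6 (rule 158): 0110111110100
Gen 7 (rule 102): 1011000011100
Gen 8 (rule 158): 1010100111010
Gen 9 (rule 102): 1111101001110
Gen 10 (rule 158): 1111001111101
Gen 11 (rule 102): 0001010000111
Gen 12 (rule 158): 0011011001110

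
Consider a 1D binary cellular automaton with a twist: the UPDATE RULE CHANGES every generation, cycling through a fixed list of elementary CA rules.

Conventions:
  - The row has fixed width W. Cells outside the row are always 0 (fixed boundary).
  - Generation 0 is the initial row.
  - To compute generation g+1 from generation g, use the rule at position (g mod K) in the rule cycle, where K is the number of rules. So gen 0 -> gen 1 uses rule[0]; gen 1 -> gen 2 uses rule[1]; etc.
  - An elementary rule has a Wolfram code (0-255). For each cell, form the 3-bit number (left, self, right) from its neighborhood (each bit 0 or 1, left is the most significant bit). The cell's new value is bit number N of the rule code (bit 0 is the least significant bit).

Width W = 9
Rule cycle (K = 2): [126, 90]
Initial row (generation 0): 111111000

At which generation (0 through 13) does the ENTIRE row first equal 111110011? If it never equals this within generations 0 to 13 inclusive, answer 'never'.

Answer: 3

Derivation:
Gen 0: 111111000
Gen 1 (rule 126): 100001100
Gen 2 (rule 90): 010011110
Gen 3 (rule 126): 111110011
Gen 4 (rule 90): 100011111
Gen 5 (rule 126): 110110001
Gen 6 (rule 90): 110111010
Gen 7 (rule 126): 111101111
Gen 8 (rule 90): 100101001
Gen 9 (rule 126): 111111111
Gen 10 (rule 90): 100000001
Gen 11 (rule 126): 110000011
Gen 12 (rule 90): 111000111
Gen 13 (rule 126): 101101101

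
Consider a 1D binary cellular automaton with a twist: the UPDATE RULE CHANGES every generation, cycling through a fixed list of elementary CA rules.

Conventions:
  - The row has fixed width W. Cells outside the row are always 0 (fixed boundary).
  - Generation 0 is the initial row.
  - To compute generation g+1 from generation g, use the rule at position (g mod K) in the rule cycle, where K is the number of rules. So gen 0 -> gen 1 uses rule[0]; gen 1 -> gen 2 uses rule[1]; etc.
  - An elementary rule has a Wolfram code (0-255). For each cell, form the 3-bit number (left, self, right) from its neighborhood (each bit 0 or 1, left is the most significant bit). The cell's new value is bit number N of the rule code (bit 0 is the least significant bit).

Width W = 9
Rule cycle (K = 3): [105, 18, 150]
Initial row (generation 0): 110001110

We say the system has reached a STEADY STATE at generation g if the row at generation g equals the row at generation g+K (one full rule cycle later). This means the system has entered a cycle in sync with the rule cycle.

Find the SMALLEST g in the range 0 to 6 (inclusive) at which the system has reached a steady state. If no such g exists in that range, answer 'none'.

Answer: 5

Derivation:
Gen 0: 110001110
Gen 1 (rule 105): 110101010
Gen 2 (rule 18): 000000001
Gen 3 (rule 150): 000000011
Gen 4 (rule 105): 111111011
Gen 5 (rule 18): 000000000
Gen 6 (rule 150): 000000000
Gen 7 (rule 105): 111111111
Gen 8 (rule 18): 000000000
Gen 9 (rule 150): 000000000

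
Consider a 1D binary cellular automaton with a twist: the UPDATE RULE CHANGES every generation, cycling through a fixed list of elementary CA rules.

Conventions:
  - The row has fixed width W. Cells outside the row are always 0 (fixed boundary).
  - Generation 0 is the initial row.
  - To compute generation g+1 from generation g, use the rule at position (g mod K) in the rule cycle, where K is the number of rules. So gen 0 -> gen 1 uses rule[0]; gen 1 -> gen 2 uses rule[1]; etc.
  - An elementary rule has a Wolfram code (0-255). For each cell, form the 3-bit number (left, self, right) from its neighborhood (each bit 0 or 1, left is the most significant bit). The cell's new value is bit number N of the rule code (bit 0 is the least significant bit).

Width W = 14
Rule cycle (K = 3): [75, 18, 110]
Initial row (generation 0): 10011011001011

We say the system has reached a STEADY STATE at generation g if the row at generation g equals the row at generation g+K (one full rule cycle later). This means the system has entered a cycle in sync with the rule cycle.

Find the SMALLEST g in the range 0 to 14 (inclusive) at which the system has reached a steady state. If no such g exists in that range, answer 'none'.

Answer: 5

Derivation:
Gen 0: 10011011001011
Gen 1 (rule 75): 00111011010011
Gen 2 (rule 18): 01000000001100
Gen 3 (rule 110): 11000000011100
Gen 4 (rule 75): 11011111110101
Gen 5 (rule 18): 00000000000000
Gen 6 (rule 110): 00000000000000
Gen 7 (rule 75): 11111111111111
Gen 8 (rule 18): 00000000000000
Gen 9 (rule 110): 00000000000000
Gen 10 (rule 75): 11111111111111
Gen 11 (rule 18): 00000000000000
Gen 12 (rule 110): 00000000000000
Gen 13 (rule 75): 11111111111111
Gen 14 (rule 18): 00000000000000
Gen 15 (rule 110): 00000000000000
Gen 16 (rule 75): 11111111111111
Gen 17 (rule 18): 00000000000000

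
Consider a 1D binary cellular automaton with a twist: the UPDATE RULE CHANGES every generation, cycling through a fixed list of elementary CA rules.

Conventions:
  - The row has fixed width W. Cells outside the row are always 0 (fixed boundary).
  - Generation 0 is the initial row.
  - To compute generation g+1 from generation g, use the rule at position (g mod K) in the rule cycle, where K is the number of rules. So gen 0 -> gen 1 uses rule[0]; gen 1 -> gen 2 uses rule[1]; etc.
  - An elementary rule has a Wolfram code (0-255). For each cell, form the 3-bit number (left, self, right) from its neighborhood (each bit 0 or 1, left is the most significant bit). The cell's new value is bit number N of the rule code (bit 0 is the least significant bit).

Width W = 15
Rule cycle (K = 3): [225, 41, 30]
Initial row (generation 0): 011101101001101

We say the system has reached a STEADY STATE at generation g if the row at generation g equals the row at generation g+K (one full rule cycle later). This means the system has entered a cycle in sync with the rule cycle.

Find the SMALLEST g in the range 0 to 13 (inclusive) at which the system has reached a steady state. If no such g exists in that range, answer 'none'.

Gen 0: 011101101001101
Gen 1 (rule 225): 001110110000110
Gen 2 (rule 41): 101001100110100
Gen 3 (rule 30): 101111011100110
Gen 4 (rule 225): 010111101100010
Gen 5 (rule 41): 001100011001000
Gen 6 (rule 30): 011010110111100
Gen 7 (rule 225): 001101011011101
Gen 8 (rule 41): 101010110110010
Gen 9 (rule 30): 101010100101111
Gen 10 (rule 225): 010101000010111
Gen 11 (rule 41): 001010011001100
Gen 12 (rule 30): 011011110111010
Gen 13 (rule 225): 001101111011100
Gen 14 (rule 41): 101011000110001
Gen 15 (rule 30): 101010101101011
Gen 16 (rule 225): 010101010110101

Answer: none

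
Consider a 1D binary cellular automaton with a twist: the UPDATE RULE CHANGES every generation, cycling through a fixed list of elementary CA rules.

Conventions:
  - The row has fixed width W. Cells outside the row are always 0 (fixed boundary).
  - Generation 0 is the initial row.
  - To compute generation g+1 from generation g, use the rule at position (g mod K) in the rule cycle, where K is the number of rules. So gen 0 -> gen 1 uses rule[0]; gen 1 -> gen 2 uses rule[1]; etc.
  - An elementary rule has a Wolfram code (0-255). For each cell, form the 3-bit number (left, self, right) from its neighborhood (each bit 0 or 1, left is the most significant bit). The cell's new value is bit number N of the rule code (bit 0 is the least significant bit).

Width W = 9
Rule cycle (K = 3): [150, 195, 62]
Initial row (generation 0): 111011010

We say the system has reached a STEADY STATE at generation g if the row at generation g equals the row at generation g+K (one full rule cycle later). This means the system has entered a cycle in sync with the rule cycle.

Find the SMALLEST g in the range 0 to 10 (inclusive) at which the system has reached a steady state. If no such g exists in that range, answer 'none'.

Gen 0: 111011010
Gen 1 (rule 150): 010000011
Gen 2 (rule 195): 100111101
Gen 3 (rule 62): 111100011
Gen 4 (rule 150): 011010100
Gen 5 (rule 195): 101000001
Gen 6 (rule 62): 111100011
Gen 7 (rule 150): 011010100
Gen 8 (rule 195): 101000001
Gen 9 (rule 62): 111100011
Gen 10 (rule 150): 011010100
Gen 11 (rule 195): 101000001
Gen 12 (rule 62): 111100011
Gen 13 (rule 150): 011010100

Answer: 3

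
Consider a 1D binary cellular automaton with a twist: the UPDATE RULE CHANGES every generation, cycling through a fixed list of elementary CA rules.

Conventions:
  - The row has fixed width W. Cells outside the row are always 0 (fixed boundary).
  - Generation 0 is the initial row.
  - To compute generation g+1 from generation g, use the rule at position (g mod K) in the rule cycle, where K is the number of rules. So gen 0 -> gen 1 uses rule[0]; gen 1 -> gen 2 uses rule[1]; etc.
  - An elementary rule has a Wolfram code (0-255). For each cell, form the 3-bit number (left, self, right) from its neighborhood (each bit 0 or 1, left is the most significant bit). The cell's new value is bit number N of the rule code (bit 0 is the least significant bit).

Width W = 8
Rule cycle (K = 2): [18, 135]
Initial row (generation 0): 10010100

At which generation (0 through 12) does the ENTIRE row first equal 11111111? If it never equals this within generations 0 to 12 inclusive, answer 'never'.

Answer: 6

Derivation:
Gen 0: 10010100
Gen 1 (rule 18): 01100010
Gen 2 (rule 135): 10001110
Gen 3 (rule 18): 01010001
Gen 4 (rule 135): 11010111
Gen 5 (rule 18): 00000000
Gen 6 (rule 135): 11111111
Gen 7 (rule 18): 00000000
Gen 8 (rule 135): 11111111
Gen 9 (rule 18): 00000000
Gen 10 (rule 135): 11111111
Gen 11 (rule 18): 00000000
Gen 12 (rule 135): 11111111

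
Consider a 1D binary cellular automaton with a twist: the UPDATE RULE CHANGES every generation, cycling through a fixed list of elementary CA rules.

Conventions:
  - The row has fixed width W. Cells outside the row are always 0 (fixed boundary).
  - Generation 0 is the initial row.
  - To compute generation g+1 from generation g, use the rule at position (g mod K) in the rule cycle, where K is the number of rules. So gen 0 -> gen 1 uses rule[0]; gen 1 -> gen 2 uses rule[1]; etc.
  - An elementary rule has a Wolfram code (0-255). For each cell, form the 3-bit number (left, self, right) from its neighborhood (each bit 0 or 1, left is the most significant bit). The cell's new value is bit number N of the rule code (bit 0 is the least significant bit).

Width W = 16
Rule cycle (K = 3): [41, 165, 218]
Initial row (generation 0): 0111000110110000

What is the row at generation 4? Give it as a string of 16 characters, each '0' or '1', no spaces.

Gen 0: 0111000110110000
Gen 1 (rule 41): 0100010101100111
Gen 2 (rule 165): 0101011110000010
Gen 3 (rule 218): 1000011111000101
Gen 4 (rule 41): 0011010000010010

Answer: 0011010000010010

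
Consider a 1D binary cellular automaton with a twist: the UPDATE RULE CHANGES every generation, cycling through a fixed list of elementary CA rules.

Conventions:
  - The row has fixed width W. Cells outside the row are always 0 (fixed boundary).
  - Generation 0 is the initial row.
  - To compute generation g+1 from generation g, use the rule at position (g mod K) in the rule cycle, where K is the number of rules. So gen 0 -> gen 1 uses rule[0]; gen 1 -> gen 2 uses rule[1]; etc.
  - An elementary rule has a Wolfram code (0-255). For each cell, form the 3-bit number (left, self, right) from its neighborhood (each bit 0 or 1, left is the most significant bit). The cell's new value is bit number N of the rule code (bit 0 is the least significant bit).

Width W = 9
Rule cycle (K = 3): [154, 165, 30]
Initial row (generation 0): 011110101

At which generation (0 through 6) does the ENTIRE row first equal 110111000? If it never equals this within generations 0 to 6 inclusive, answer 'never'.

Gen 0: 011110101
Gen 1 (rule 154): 111100000
Gen 2 (rule 165): 011001111
Gen 3 (rule 30): 110111000
Gen 4 (rule 154): 100110100
Gen 5 (rule 165): 100001101
Gen 6 (rule 30): 110011001

Answer: 3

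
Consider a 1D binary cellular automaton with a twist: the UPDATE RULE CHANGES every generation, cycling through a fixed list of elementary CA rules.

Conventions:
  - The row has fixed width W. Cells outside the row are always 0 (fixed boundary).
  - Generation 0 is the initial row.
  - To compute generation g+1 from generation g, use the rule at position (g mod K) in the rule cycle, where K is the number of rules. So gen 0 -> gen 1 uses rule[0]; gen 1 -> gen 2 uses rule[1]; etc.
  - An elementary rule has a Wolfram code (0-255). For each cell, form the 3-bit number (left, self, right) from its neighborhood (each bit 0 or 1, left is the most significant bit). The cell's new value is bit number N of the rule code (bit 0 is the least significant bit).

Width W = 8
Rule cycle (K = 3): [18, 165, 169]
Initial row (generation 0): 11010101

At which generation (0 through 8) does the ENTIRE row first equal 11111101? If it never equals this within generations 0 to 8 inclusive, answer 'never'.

Answer: 5

Derivation:
Gen 0: 11010101
Gen 1 (rule 18): 00000000
Gen 2 (rule 165): 11111111
Gen 3 (rule 169): 11111110
Gen 4 (rule 18): 00000001
Gen 5 (rule 165): 11111101
Gen 6 (rule 169): 11111010
Gen 7 (rule 18): 00000001
Gen 8 (rule 165): 11111101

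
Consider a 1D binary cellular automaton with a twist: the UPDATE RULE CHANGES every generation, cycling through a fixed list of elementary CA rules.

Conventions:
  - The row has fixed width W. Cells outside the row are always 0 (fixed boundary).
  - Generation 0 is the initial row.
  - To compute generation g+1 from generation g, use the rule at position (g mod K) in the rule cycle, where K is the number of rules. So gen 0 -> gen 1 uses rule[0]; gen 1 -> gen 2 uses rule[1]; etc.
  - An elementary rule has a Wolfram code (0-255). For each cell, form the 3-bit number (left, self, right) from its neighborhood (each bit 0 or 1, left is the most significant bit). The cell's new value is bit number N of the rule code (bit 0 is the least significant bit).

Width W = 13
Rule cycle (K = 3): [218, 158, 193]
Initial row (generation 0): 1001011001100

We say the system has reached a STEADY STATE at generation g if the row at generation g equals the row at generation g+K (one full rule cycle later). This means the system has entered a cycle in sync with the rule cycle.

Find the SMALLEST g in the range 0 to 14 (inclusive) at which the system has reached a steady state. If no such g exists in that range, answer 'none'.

Answer: 11

Derivation:
Gen 0: 1001011001100
Gen 1 (rule 218): 0110011111110
Gen 2 (rule 158): 1101111111101
Gen 3 (rule 193): 0100111111100
Gen 4 (rule 218): 1011111111110
Gen 5 (rule 158): 1011111111101
Gen 6 (rule 193): 0001111111100
Gen 7 (rule 218): 0011111111110
Gen 8 (rule 158): 0111111111101
Gen 9 (rule 193): 0011111111100
Gen 10 (rule 218): 0111111111110
Gen 11 (rule 158): 1111111111101
Gen 12 (rule 193): 0111111111100
Gen 13 (rule 218): 1111111111110
Gen 14 (rule 158): 1111111111101
Gen 15 (rule 193): 0111111111100
Gen 16 (rule 218): 1111111111110
Gen 17 (rule 158): 1111111111101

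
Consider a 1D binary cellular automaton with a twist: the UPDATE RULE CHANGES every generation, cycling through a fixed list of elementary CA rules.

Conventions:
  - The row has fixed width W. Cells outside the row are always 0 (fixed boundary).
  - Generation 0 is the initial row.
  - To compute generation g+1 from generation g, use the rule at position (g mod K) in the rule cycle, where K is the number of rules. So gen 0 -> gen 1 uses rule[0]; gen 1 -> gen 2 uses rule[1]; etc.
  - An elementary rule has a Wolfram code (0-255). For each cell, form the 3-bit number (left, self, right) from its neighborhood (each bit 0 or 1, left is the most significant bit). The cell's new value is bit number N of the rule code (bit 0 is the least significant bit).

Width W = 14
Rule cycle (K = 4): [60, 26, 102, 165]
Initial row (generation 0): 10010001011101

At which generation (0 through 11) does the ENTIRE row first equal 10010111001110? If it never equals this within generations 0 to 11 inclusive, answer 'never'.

Gen 0: 10010001011101
Gen 1 (rule 60): 11011001110011
Gen 2 (rule 26): 10010111001110
Gen 3 (rule 102): 10111001010010
Gen 4 (rule 165): 11010001110010
Gen 5 (rule 60): 10111001001011
Gen 6 (rule 26): 00100110110010
Gen 7 (rule 102): 01101011010110
Gen 8 (rule 165): 00011100111000
Gen 9 (rule 60): 00010010100100
Gen 10 (rule 26): 00101100011010
Gen 11 (rule 102): 01110100101110

Answer: 2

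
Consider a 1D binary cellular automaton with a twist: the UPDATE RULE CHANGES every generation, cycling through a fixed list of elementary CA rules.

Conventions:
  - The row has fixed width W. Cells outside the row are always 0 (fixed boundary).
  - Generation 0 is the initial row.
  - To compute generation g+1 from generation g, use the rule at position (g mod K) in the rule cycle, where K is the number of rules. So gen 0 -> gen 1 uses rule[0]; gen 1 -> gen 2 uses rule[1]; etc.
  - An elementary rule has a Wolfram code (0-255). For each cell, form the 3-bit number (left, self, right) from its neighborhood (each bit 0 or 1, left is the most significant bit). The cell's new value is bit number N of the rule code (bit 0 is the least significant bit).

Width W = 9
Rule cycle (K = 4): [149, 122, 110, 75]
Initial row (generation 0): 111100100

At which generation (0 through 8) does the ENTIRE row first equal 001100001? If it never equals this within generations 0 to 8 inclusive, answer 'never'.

Gen 0: 111100100
Gen 1 (rule 149): 011010111
Gen 2 (rule 122): 111101101
Gen 3 (rule 110): 100111111
Gen 4 (rule 75): 001100001
Gen 5 (rule 149): 100011101
Gen 6 (rule 122): 010110110
Gen 7 (rule 110): 111111110
Gen 8 (rule 75): 100000010

Answer: 4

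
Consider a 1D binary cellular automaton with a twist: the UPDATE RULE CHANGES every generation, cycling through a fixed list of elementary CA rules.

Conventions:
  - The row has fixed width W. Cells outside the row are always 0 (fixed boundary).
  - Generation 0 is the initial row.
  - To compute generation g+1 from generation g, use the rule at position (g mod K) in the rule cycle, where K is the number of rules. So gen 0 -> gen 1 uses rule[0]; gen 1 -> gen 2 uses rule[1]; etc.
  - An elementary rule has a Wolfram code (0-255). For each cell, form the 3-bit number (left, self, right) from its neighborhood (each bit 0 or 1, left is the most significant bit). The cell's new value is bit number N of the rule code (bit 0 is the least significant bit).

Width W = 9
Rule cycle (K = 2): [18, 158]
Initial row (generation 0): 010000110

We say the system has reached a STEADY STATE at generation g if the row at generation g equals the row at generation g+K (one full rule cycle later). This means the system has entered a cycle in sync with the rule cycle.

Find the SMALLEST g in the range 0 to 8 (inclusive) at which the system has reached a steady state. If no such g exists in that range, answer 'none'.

Gen 0: 010000110
Gen 1 (rule 18): 101001001
Gen 2 (rule 158): 101111111
Gen 3 (rule 18): 000000000
Gen 4 (rule 158): 000000000
Gen 5 (rule 18): 000000000
Gen 6 (rule 158): 000000000
Gen 7 (rule 18): 000000000
Gen 8 (rule 158): 000000000
Gen 9 (rule 18): 000000000
Gen 10 (rule 158): 000000000

Answer: 3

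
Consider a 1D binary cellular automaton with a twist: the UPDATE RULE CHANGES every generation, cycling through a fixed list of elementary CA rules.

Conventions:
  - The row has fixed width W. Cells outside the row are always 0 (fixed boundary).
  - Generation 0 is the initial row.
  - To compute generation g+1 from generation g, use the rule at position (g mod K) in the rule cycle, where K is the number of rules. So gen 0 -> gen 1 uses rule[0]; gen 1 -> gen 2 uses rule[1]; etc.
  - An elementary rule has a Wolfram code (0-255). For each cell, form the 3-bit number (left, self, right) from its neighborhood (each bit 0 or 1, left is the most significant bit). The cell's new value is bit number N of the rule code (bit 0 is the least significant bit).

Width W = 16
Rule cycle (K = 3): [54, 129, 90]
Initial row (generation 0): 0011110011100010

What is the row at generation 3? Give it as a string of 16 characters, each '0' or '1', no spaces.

Answer: 0011110010100101

Derivation:
Gen 0: 0011110011100010
Gen 1 (rule 54): 0100001100010111
Gen 2 (rule 129): 0001100001000010
Gen 3 (rule 90): 0011110010100101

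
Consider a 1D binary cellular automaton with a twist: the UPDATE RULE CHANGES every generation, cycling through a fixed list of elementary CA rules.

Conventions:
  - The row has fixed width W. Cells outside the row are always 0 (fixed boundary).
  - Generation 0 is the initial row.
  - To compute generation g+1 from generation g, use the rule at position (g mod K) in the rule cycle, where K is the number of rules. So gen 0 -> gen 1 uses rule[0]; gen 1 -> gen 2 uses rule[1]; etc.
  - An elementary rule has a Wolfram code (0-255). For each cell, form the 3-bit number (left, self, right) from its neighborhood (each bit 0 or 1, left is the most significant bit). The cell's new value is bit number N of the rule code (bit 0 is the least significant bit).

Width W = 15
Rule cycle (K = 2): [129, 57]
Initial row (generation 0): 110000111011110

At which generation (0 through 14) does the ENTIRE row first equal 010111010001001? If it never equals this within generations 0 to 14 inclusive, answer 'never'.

Gen 0: 110000111011110
Gen 1 (rule 129): 000110010001100
Gen 2 (rule 57): 110101001101011
Gen 3 (rule 129): 000000000000000
Gen 4 (rule 57): 111111111111111
Gen 5 (rule 129): 011111111111110
Gen 6 (rule 57): 010000000000001
Gen 7 (rule 129): 000111111111100
Gen 8 (rule 57): 110100000000011
Gen 9 (rule 129): 000001111111000
Gen 10 (rule 57): 111101000000111
Gen 11 (rule 129): 011000011110010
Gen 12 (rule 57): 010111010001001
Gen 13 (rule 129): 000010000100000
Gen 14 (rule 57): 111001110011111

Answer: 12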